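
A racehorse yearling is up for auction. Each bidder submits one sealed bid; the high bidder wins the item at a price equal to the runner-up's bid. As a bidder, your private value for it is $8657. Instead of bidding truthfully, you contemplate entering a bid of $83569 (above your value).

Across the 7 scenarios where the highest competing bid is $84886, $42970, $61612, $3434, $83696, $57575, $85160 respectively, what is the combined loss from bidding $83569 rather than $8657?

$136186

The deviation costs you only when the competing bid falls strictly between $8657 and $83569; elsewhere both bids give the same outcome.
$84886: outcomes coincide → loss $0.
$42970: truthful payoff $0, deviation payoff −$34313 → loss $34313.
$61612: truthful payoff $0, deviation payoff −$52955 → loss $52955.
$3434: outcomes coincide → loss $0.
$83696: outcomes coincide → loss $0.
$57575: truthful payoff $0, deviation payoff −$48918 → loss $48918.
$85160: outcomes coincide → loss $0.
Total loss = $34313 + $52955 + $48918 = $136186.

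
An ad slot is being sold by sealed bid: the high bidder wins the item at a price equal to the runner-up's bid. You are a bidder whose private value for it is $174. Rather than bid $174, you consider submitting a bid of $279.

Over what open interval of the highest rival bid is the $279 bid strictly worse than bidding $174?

If the competing bid is below $174, both bids win at the same price — no difference.
If it is above $279, both bids lose — no difference.
If it lies strictly between $174 and $279, bidding your value loses (payoff 0) while bidding $279 wins at a price above your value (payoff negative).
So the deviation strictly hurts on the open interval ($174, $279).

($174, $279)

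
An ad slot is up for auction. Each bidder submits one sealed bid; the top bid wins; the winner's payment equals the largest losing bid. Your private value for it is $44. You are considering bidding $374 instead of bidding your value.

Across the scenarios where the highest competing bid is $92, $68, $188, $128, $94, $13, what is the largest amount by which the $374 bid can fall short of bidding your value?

$92: truthful gives $0, deviation gives −$48 → loss $48.
$68: truthful gives $0, deviation gives −$24 → loss $24.
$188: truthful gives $0, deviation gives −$144 → loss $144.
$128: truthful gives $0, deviation gives −$84 → loss $84.
$94: truthful gives $0, deviation gives −$50 → loss $50.
$13: same outcome either way → loss $0.
Maximum loss: $144.

$144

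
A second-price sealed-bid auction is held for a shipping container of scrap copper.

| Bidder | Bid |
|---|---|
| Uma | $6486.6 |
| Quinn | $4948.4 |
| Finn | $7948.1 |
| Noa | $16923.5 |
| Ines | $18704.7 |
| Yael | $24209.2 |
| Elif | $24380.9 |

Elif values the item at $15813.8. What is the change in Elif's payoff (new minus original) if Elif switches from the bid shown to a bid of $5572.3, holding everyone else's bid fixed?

$8395.4

The highest bid among the other bidders is $24209.2; Elif's bid doesn't change that.
Original bid $24380.9: Elif is highest, pays the top rival bid $24209.2; payoff $15813.8 − $24209.2 = −$8395.4.
Alternative bid $5572.3: Elif is not highest (top rival bid is $24209.2); payoff $0.
Change in payoff = $0 − (−$8395.4) = $8395.4.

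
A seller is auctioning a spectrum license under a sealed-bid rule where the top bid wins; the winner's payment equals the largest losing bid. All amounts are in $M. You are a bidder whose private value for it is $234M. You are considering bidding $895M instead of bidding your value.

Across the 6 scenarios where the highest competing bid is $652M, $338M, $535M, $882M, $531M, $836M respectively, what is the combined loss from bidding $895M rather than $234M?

$2370M

The deviation costs you only when the competing bid falls strictly between $234M and $895M; elsewhere both bids give the same outcome.
$652M: truthful payoff $0M, deviation payoff −$418M → loss $418M.
$338M: truthful payoff $0M, deviation payoff −$104M → loss $104M.
$535M: truthful payoff $0M, deviation payoff −$301M → loss $301M.
$882M: truthful payoff $0M, deviation payoff −$648M → loss $648M.
$531M: truthful payoff $0M, deviation payoff −$297M → loss $297M.
$836M: truthful payoff $0M, deviation payoff −$602M → loss $602M.
Total loss = $418M + $104M + $301M + $648M + $297M + $602M = $2370M.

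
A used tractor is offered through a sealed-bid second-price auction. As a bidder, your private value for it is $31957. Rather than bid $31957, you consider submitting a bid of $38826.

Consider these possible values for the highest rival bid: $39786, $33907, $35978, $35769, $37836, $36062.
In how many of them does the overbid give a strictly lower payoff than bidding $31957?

The deviation hurts exactly when the highest competing bid lies strictly between $31957 and $38826 — overbidding then wins at a price above your value.
$39786: above both → same outcome either way.
$33907: inside the interval → strictly worse (loss $1950).
$35978: inside the interval → strictly worse (loss $4021).
$35769: inside the interval → strictly worse (loss $3812).
$37836: inside the interval → strictly worse (loss $5879).
$36062: inside the interval → strictly worse (loss $4105).
Count: 5.

5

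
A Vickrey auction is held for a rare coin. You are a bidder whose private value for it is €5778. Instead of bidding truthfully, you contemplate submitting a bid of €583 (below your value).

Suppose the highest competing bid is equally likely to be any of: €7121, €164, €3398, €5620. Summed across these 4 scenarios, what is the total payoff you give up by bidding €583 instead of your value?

The deviation costs you only when the competing bid falls strictly between €583 and €5778; elsewhere both bids give the same outcome.
€7121: outcomes coincide → loss €0.
€164: outcomes coincide → loss €0.
€3398: truthful payoff €2380, deviation payoff €0 → loss €2380.
€5620: truthful payoff €158, deviation payoff €0 → loss €158.
Total loss = €2380 + €158 = €2538.
In a second-price auction your bid sets only whether you win, not what you pay, so bidding your true value is weakly dominant.

€2538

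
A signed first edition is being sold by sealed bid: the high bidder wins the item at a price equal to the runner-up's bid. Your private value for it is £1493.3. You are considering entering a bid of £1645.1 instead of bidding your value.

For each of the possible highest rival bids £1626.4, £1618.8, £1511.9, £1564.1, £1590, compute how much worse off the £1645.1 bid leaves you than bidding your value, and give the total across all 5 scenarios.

£444.7

The deviation costs you only when the competing bid falls strictly between £1493.3 and £1645.1; elsewhere both bids give the same outcome.
£1626.4: truthful payoff £0, deviation payoff −£133.1 → loss £133.1.
£1618.8: truthful payoff £0, deviation payoff −£125.5 → loss £125.5.
£1511.9: truthful payoff £0, deviation payoff −£18.6 → loss £18.6.
£1564.1: truthful payoff £0, deviation payoff −£70.8 → loss £70.8.
£1590: truthful payoff £0, deviation payoff −£96.7 → loss £96.7.
Total loss = £133.1 + £125.5 + £18.6 + £70.8 + £96.7 = £444.7.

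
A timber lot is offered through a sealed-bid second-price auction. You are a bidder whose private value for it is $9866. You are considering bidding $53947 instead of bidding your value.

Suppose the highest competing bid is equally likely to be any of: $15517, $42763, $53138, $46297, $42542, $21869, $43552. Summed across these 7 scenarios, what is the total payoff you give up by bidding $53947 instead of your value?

The deviation costs you only when the competing bid falls strictly between $9866 and $53947; elsewhere both bids give the same outcome.
$15517: truthful payoff $0, deviation payoff −$5651 → loss $5651.
$42763: truthful payoff $0, deviation payoff −$32897 → loss $32897.
$53138: truthful payoff $0, deviation payoff −$43272 → loss $43272.
$46297: truthful payoff $0, deviation payoff −$36431 → loss $36431.
$42542: truthful payoff $0, deviation payoff −$32676 → loss $32676.
$21869: truthful payoff $0, deviation payoff −$12003 → loss $12003.
$43552: truthful payoff $0, deviation payoff −$33686 → loss $33686.
Total loss = $5651 + $32897 + $43272 + $36431 + $32676 + $12003 + $33686 = $196616.
In a second-price auction your bid sets only whether you win, not what you pay, so bidding your true value is weakly dominant.

$196616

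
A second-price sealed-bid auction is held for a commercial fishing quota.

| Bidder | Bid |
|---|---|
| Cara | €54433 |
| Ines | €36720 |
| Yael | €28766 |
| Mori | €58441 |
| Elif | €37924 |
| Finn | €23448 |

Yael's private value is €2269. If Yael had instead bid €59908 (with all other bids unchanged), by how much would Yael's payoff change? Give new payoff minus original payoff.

The highest bid among the other bidders is €58441; Yael's bid doesn't change that.
Original bid €28766: Yael is not highest (top rival bid is €58441); payoff €0.
Alternative bid €59908: Yael is highest, pays the top rival bid €58441; payoff €2269 − €58441 = −€56172.
Change in payoff = −€56172 − (€0) = −€56172.

−€56172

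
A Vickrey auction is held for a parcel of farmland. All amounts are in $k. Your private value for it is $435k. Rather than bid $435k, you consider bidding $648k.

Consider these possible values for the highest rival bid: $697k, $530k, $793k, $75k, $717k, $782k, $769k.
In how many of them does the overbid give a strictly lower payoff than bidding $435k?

1

The deviation hurts exactly when the highest competing bid lies strictly between $435k and $648k — overbidding then wins at a price above your value.
$697k: above both → same outcome either way.
$530k: inside the interval → strictly worse (loss $95k).
$793k: above both → same outcome either way.
$75k: below both → same outcome either way.
$717k: above both → same outcome either way.
$782k: above both → same outcome either way.
$769k: above both → same outcome either way.
Count: 1.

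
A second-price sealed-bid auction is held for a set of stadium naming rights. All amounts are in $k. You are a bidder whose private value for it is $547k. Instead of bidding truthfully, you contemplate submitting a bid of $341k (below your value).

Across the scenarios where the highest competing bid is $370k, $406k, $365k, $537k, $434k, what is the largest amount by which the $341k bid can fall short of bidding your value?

$370k: truthful gives $177k, deviation gives $0k → loss $177k.
$406k: truthful gives $141k, deviation gives $0k → loss $141k.
$365k: truthful gives $182k, deviation gives $0k → loss $182k.
$537k: truthful gives $10k, deviation gives $0k → loss $10k.
$434k: truthful gives $113k, deviation gives $0k → loss $113k.
Maximum loss: $182k.

$182k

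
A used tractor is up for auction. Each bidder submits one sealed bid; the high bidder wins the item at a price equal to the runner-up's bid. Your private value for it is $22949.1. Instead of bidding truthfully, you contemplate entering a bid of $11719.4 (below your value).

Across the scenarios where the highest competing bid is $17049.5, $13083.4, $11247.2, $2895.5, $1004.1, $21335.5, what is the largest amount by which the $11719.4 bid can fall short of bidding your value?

$17049.5: truthful gives $5899.6, deviation gives $0 → loss $5899.6.
$13083.4: truthful gives $9865.7, deviation gives $0 → loss $9865.7.
$11247.2: same outcome either way → loss $0.
$2895.5: same outcome either way → loss $0.
$1004.1: same outcome either way → loss $0.
$21335.5: truthful gives $1613.6, deviation gives $0 → loss $1613.6.
Maximum loss: $9865.7.

$9865.7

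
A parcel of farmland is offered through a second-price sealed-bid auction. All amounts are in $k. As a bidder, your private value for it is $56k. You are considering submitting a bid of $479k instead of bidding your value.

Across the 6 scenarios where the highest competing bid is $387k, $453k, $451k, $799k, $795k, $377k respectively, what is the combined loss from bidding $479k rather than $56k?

The deviation costs you only when the competing bid falls strictly between $56k and $479k; elsewhere both bids give the same outcome.
$387k: truthful payoff $0k, deviation payoff −$331k → loss $331k.
$453k: truthful payoff $0k, deviation payoff −$397k → loss $397k.
$451k: truthful payoff $0k, deviation payoff −$395k → loss $395k.
$799k: outcomes coincide → loss $0k.
$795k: outcomes coincide → loss $0k.
$377k: truthful payoff $0k, deviation payoff −$321k → loss $321k.
Total loss = $331k + $397k + $395k + $321k = $1444k.

$1444k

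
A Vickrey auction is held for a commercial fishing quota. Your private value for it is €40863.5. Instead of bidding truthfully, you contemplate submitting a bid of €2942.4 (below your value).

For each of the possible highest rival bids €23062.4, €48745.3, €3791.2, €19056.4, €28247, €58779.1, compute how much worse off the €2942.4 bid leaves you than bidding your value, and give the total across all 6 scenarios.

€89297

The deviation costs you only when the competing bid falls strictly between €2942.4 and €40863.5; elsewhere both bids give the same outcome.
€23062.4: truthful payoff €17801.1, deviation payoff €0 → loss €17801.1.
€48745.3: outcomes coincide → loss €0.
€3791.2: truthful payoff €37072.3, deviation payoff €0 → loss €37072.3.
€19056.4: truthful payoff €21807.1, deviation payoff €0 → loss €21807.1.
€28247: truthful payoff €12616.5, deviation payoff €0 → loss €12616.5.
€58779.1: outcomes coincide → loss €0.
Total loss = €17801.1 + €37072.3 + €21807.1 + €12616.5 = €89297.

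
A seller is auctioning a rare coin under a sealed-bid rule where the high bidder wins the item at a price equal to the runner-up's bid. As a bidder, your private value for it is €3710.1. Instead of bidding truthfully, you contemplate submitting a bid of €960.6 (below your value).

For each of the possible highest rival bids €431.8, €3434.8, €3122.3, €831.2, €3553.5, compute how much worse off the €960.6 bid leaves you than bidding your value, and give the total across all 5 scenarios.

€1019.7

The deviation costs you only when the competing bid falls strictly between €960.6 and €3710.1; elsewhere both bids give the same outcome.
€431.8: outcomes coincide → loss €0.
€3434.8: truthful payoff €275.3, deviation payoff €0 → loss €275.3.
€3122.3: truthful payoff €587.8, deviation payoff €0 → loss €587.8.
€831.2: outcomes coincide → loss €0.
€3553.5: truthful payoff €156.6, deviation payoff €0 → loss €156.6.
Total loss = €275.3 + €587.8 + €156.6 = €1019.7.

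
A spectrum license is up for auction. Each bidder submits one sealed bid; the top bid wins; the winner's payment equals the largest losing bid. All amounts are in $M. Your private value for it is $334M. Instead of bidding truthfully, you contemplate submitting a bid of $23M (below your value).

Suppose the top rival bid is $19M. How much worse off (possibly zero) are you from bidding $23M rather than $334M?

Bidding your value $334M: you win (since $334M > $19M) and pay $19M. Payoff $315M.
Bidding $23M: you win and pay $19M. Payoff $334M − $19M = $315M.
Difference = $315M − $315M = $0M; both bids lead to the same outcome because the competing bid is below both your value and your alternative bid.

$0M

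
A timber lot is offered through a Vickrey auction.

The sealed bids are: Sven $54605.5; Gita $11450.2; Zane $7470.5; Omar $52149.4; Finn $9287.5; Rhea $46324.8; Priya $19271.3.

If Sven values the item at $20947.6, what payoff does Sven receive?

−$31201.8

Highest bid: Sven at $54605.5, so Sven wins.
Second-highest bid: Omar at $52149.4 — that is the price the winner pays.
Sven's payoff = value − price = $20947.6 − $52149.4 = −$31201.8.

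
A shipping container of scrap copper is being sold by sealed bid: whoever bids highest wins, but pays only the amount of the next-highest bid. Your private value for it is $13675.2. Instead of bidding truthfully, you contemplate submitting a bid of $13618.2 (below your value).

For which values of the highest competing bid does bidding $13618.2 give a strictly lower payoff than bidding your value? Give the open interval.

($13618.2, $13675.2)

If the competing bid is below $13618.2, both bids win at the same price — no difference.
If it is above $13675.2, both bids lose — no difference.
If it lies strictly between $13618.2 and $13675.2, bidding your value wins at a price below your value (positive payoff) while bidding $13618.2 loses (payoff 0).
So the deviation strictly hurts on the open interval ($13618.2, $13675.2).
Truthful bidding weakly dominates here: raising your bid can only win items priced above your value, and lowering it can only forfeit items priced below.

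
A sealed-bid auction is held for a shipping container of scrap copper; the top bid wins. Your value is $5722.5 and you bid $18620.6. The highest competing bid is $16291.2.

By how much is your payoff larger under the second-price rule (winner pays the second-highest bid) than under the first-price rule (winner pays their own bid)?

$2329.4

You have the highest bid, so you win under either rule.
Second-price: pay $16291.2 → payoff −$10568.7.
First-price: pay your own bid $18620.6 → payoff −$12898.1.
Difference = −$10568.7 − (−$12898.1) = $2329.4.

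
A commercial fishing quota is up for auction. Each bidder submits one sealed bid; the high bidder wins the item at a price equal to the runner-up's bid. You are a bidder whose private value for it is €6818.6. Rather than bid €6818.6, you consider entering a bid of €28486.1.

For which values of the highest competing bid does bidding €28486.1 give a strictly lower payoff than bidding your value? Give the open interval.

If the competing bid is below €6818.6, both bids win at the same price — no difference.
If it is above €28486.1, both bids lose — no difference.
If it lies strictly between €6818.6 and €28486.1, bidding your value loses (payoff 0) while bidding €28486.1 wins at a price above your value (payoff negative).
So the deviation strictly hurts on the open interval (€6818.6, €28486.1).
In a second-price auction your bid sets only whether you win, not what you pay, so bidding your true value is weakly dominant.

(€6818.6, €28486.1)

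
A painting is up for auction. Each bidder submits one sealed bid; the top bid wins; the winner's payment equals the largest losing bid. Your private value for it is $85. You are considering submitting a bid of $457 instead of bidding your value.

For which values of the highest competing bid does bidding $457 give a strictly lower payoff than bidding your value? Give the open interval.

If the competing bid is below $85, both bids win at the same price — no difference.
If it is above $457, both bids lose — no difference.
If it lies strictly between $85 and $457, bidding your value loses (payoff 0) while bidding $457 wins at a price above your value (payoff negative).
So the deviation strictly hurts on the open interval ($85, $457).
In a second-price auction your bid sets only whether you win, not what you pay, so bidding your true value is weakly dominant.

($85, $457)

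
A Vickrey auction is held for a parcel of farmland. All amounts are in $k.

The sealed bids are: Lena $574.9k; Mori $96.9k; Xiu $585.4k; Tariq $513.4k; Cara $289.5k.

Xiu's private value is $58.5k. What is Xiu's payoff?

Highest bid: Xiu at $585.4k, so Xiu wins.
Second-highest bid: Lena at $574.9k — that is the price the winner pays.
Xiu's payoff = value − price = $58.5k − $574.9k = −$516.4k.

−$516.4k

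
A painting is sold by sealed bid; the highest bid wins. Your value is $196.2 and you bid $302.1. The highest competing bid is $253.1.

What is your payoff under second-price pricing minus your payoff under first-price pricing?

You have the highest bid, so you win under either rule.
Second-price: pay $253.1 → payoff −$56.9.
First-price: pay your own bid $302.1 → payoff −$105.9.
Difference = −$56.9 − (−$105.9) = $49.

$49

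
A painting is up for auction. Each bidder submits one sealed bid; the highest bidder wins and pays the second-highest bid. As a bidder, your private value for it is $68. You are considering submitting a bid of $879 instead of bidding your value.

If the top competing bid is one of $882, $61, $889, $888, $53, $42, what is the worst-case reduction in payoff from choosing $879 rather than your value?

$882: same outcome either way → loss $0.
$61: same outcome either way → loss $0.
$889: same outcome either way → loss $0.
$888: same outcome either way → loss $0.
$53: same outcome either way → loss $0.
$42: same outcome either way → loss $0.
Maximum loss: $0.

$0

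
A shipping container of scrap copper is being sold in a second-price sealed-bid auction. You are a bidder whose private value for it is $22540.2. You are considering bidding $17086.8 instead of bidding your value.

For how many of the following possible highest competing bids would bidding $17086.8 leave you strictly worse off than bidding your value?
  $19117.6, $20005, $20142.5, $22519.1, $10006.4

The deviation hurts exactly when the highest competing bid lies strictly between $17086.8 and $22540.2 — underbidding then forfeits a profitable win.
$19117.6: inside the interval → strictly worse (loss $3422.6).
$20005: inside the interval → strictly worse (loss $2535.2).
$20142.5: inside the interval → strictly worse (loss $2397.7).
$22519.1: inside the interval → strictly worse (loss $21.1).
$10006.4: below both → same outcome either way.
Count: 4.

4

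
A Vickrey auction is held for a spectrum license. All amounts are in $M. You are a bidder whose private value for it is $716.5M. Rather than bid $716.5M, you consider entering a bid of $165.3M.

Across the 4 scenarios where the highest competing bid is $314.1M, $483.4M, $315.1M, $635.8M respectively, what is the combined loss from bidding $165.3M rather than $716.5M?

The deviation costs you only when the competing bid falls strictly between $165.3M and $716.5M; elsewhere both bids give the same outcome.
$314.1M: truthful payoff $402.4M, deviation payoff $0M → loss $402.4M.
$483.4M: truthful payoff $233.1M, deviation payoff $0M → loss $233.1M.
$315.1M: truthful payoff $401.4M, deviation payoff $0M → loss $401.4M.
$635.8M: truthful payoff $80.7M, deviation payoff $0M → loss $80.7M.
Total loss = $402.4M + $233.1M + $401.4M + $80.7M = $1117.6M.

$1117.6M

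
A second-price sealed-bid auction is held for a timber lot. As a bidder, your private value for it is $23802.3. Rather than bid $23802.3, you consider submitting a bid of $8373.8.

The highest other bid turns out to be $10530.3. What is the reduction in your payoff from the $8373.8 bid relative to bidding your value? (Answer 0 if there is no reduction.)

$13272

Bidding your value $23802.3: you win (since $23802.3 > $10530.3) and pay $10530.3. Payoff $13272.
Bidding $8373.8: you lose. Payoff $0.
The competing bid $10530.3 lies between your shaded bid and your value, so underbidding forfeits an item you could have won at a profitable price.
Loss from deviating = $13272 − ($0) = $13272.
Truthful bidding weakly dominates here: raising your bid can only win items priced above your value, and lowering it can only forfeit items priced below.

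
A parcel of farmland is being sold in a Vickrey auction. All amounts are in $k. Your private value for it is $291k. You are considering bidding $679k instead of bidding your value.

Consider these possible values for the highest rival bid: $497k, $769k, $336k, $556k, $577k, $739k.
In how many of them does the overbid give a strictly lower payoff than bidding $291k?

The deviation hurts exactly when the highest competing bid lies strictly between $291k and $679k — overbidding then wins at a price above your value.
$497k: inside the interval → strictly worse (loss $206k).
$769k: above both → same outcome either way.
$336k: inside the interval → strictly worse (loss $45k).
$556k: inside the interval → strictly worse (loss $265k).
$577k: inside the interval → strictly worse (loss $286k).
$739k: above both → same outcome either way.
Count: 4.

4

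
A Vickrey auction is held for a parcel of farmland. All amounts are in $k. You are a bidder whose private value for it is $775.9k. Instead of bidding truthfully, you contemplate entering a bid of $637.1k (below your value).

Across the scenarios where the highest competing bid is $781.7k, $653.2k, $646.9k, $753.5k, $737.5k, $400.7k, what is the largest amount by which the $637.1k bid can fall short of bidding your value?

$781.7k: same outcome either way → loss $0k.
$653.2k: truthful gives $122.7k, deviation gives $0k → loss $122.7k.
$646.9k: truthful gives $129k, deviation gives $0k → loss $129k.
$753.5k: truthful gives $22.4k, deviation gives $0k → loss $22.4k.
$737.5k: truthful gives $38.4k, deviation gives $0k → loss $38.4k.
$400.7k: same outcome either way → loss $0k.
Maximum loss: $129k.

$129k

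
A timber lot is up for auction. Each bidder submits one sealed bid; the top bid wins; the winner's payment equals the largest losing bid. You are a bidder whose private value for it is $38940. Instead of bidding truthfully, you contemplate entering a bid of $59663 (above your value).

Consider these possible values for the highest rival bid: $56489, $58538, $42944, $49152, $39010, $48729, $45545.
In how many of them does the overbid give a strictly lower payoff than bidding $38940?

The deviation hurts exactly when the highest competing bid lies strictly between $38940 and $59663 — overbidding then wins at a price above your value.
$56489: inside the interval → strictly worse (loss $17549).
$58538: inside the interval → strictly worse (loss $19598).
$42944: inside the interval → strictly worse (loss $4004).
$49152: inside the interval → strictly worse (loss $10212).
$39010: inside the interval → strictly worse (loss $70).
$48729: inside the interval → strictly worse (loss $9789).
$45545: inside the interval → strictly worse (loss $6605).
Count: 7.

7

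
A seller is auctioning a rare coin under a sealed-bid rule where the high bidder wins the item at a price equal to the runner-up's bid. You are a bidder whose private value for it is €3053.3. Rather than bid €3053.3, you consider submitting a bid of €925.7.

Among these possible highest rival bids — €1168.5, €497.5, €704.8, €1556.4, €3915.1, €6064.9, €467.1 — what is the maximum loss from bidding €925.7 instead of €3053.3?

€1168.5: truthful gives €1884.8, deviation gives €0 → loss €1884.8.
€497.5: same outcome either way → loss €0.
€704.8: same outcome either way → loss €0.
€1556.4: truthful gives €1496.9, deviation gives €0 → loss €1496.9.
€3915.1: same outcome either way → loss €0.
€6064.9: same outcome either way → loss €0.
€467.1: same outcome either way → loss €0.
Maximum loss: €1884.8.

€1884.8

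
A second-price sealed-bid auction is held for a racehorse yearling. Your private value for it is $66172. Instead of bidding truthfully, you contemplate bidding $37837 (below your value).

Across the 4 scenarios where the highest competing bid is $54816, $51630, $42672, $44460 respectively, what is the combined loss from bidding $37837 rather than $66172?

The deviation costs you only when the competing bid falls strictly between $37837 and $66172; elsewhere both bids give the same outcome.
$54816: truthful payoff $11356, deviation payoff $0 → loss $11356.
$51630: truthful payoff $14542, deviation payoff $0 → loss $14542.
$42672: truthful payoff $23500, deviation payoff $0 → loss $23500.
$44460: truthful payoff $21712, deviation payoff $0 → loss $21712.
Total loss = $11356 + $14542 + $23500 + $21712 = $71110.
Because the price is fixed by the runner-up's bid, deviating from your value can only change a good outcome into a bad one — never the reverse.

$71110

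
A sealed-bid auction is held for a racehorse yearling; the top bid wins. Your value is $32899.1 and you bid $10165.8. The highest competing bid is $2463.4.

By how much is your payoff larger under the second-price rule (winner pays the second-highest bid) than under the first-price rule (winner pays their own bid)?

You have the highest bid, so you win under either rule.
Second-price: pay $2463.4 → payoff $30435.7.
First-price: pay your own bid $10165.8 → payoff $22733.3.
Difference = $30435.7 − ($22733.3) = $7702.4.

$7702.4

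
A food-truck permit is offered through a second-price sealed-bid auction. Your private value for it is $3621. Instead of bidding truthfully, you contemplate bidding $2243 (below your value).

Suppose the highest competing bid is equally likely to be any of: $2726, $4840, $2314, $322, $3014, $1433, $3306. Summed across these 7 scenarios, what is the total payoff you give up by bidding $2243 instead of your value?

$3124

The deviation costs you only when the competing bid falls strictly between $2243 and $3621; elsewhere both bids give the same outcome.
$2726: truthful payoff $895, deviation payoff $0 → loss $895.
$4840: outcomes coincide → loss $0.
$2314: truthful payoff $1307, deviation payoff $0 → loss $1307.
$322: outcomes coincide → loss $0.
$3014: truthful payoff $607, deviation payoff $0 → loss $607.
$1433: outcomes coincide → loss $0.
$3306: truthful payoff $315, deviation payoff $0 → loss $315.
Total loss = $895 + $1307 + $607 + $315 = $3124.
Truthful bidding weakly dominates here: raising your bid can only win items priced above your value, and lowering it can only forfeit items priced below.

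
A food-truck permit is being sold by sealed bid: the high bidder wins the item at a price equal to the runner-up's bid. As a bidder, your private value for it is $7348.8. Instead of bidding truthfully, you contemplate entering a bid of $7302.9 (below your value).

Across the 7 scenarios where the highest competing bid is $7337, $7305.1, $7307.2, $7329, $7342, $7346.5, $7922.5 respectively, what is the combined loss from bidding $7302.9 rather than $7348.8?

The deviation costs you only when the competing bid falls strictly between $7302.9 and $7348.8; elsewhere both bids give the same outcome.
$7337: truthful payoff $11.8, deviation payoff $0 → loss $11.8.
$7305.1: truthful payoff $43.7, deviation payoff $0 → loss $43.7.
$7307.2: truthful payoff $41.6, deviation payoff $0 → loss $41.6.
$7329: truthful payoff $19.8, deviation payoff $0 → loss $19.8.
$7342: truthful payoff $6.8, deviation payoff $0 → loss $6.8.
$7346.5: truthful payoff $2.3, deviation payoff $0 → loss $2.3.
$7922.5: outcomes coincide → loss $0.
Total loss = $11.8 + $43.7 + $41.6 + $19.8 + $6.8 + $2.3 = $126.

$126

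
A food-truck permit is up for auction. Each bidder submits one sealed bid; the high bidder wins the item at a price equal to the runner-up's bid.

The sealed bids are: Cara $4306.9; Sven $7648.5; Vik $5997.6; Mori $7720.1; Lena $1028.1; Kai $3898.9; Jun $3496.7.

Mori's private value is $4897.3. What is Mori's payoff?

−$2751.2

Highest bid: Mori at $7720.1, so Mori wins.
Second-highest bid: Sven at $7648.5 — that is the price the winner pays.
Mori's payoff = value − price = $4897.3 − $7648.5 = −$2751.2.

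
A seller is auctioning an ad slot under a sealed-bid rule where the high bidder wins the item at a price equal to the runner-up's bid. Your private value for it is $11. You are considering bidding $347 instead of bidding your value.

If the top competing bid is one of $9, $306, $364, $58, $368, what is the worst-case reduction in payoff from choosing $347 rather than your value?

$9: same outcome either way → loss $0.
$306: truthful gives $0, deviation gives −$295 → loss $295.
$364: same outcome either way → loss $0.
$58: truthful gives $0, deviation gives −$47 → loss $47.
$368: same outcome either way → loss $0.
Maximum loss: $295.

$295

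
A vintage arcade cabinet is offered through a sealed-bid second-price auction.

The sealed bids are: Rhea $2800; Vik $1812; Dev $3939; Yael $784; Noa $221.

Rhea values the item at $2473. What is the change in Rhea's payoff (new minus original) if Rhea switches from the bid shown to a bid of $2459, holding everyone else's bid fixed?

$0

The highest bid among the other bidders is $3939; Rhea's bid doesn't change that.
Original bid $2800: Rhea is not highest (top rival bid is $3939); payoff $0.
Alternative bid $2459: Rhea is not highest (top rival bid is $3939); payoff $0.
Change in payoff = $0 − ($0) = $0.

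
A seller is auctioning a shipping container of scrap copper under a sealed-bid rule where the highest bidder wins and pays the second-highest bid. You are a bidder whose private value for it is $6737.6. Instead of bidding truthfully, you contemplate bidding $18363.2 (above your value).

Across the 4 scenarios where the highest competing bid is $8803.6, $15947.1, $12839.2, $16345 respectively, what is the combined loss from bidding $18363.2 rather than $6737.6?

The deviation costs you only when the competing bid falls strictly between $6737.6 and $18363.2; elsewhere both bids give the same outcome.
$8803.6: truthful payoff $0, deviation payoff −$2066 → loss $2066.
$15947.1: truthful payoff $0, deviation payoff −$9209.5 → loss $9209.5.
$12839.2: truthful payoff $0, deviation payoff −$6101.6 → loss $6101.6.
$16345: truthful payoff $0, deviation payoff −$9607.4 → loss $9607.4.
Total loss = $2066 + $9209.5 + $6101.6 + $9607.4 = $26984.5.
Truthful bidding weakly dominates here: raising your bid can only win items priced above your value, and lowering it can only forfeit items priced below.

$26984.5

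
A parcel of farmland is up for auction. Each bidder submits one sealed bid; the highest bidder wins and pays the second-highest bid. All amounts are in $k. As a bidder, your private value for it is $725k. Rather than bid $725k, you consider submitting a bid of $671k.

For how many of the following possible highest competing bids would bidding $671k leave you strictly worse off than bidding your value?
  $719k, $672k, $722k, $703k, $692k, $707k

6

The deviation hurts exactly when the highest competing bid lies strictly between $671k and $725k — underbidding then forfeits a profitable win.
$719k: inside the interval → strictly worse (loss $6k).
$672k: inside the interval → strictly worse (loss $53k).
$722k: inside the interval → strictly worse (loss $3k).
$703k: inside the interval → strictly worse (loss $22k).
$692k: inside the interval → strictly worse (loss $33k).
$707k: inside the interval → strictly worse (loss $18k).
Count: 6.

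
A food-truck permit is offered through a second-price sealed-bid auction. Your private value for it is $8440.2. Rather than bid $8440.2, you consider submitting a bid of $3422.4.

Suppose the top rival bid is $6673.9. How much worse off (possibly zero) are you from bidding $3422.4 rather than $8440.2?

Bidding your value $8440.2: you win (since $8440.2 > $6673.9) and pay $6673.9. Payoff $1766.3.
Bidding $3422.4: you lose. Payoff $0.
The competing bid $6673.9 lies between your shaded bid and your value, so underbidding forfeits an item you could have won at a profitable price.
Loss from deviating = $1766.3 − ($0) = $1766.3.

$1766.3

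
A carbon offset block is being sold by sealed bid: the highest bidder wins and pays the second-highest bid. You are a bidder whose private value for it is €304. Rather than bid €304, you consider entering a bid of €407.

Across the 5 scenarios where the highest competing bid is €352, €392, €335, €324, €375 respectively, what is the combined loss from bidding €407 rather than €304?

€258

The deviation costs you only when the competing bid falls strictly between €304 and €407; elsewhere both bids give the same outcome.
€352: truthful payoff €0, deviation payoff −€48 → loss €48.
€392: truthful payoff €0, deviation payoff −€88 → loss €88.
€335: truthful payoff €0, deviation payoff −€31 → loss €31.
€324: truthful payoff €0, deviation payoff −€20 → loss €20.
€375: truthful payoff €0, deviation payoff −€71 → loss €71.
Total loss = €48 + €88 + €31 + €20 + €71 = €258.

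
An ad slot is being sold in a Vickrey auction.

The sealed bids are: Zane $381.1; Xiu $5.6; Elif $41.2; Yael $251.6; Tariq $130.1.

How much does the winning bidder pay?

Highest bid: Zane at $381.1, so Zane wins.
Second-highest bid: Yael at $251.6 — that is the price the winner pays.

$251.6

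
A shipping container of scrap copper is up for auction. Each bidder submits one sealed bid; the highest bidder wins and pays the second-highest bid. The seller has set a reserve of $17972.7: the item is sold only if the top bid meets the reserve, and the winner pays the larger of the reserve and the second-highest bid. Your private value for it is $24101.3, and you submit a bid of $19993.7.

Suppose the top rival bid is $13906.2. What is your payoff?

Your bid $19993.7 is the highest and exceeds the reserve.
Price = max(second-highest bid, reserve) = max($13906.2, $17972.7) = $17972.7.
Payoff = $24101.3 − $17972.7 = $6128.6.

$6128.6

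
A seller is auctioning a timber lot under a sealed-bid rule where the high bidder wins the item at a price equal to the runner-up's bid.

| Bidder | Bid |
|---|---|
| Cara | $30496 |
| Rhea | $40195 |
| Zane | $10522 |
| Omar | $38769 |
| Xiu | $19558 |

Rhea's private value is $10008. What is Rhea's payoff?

−$28761

Highest bid: Rhea at $40195, so Rhea wins.
Second-highest bid: Omar at $38769 — that is the price the winner pays.
Rhea's payoff = value − price = $10008 − $38769 = −$28761.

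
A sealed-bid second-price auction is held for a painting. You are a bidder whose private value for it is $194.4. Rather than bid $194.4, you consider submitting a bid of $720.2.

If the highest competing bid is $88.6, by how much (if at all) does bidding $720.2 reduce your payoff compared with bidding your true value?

$0

Bidding your value $194.4: you win (since $194.4 > $88.6) and pay $88.6. Payoff $105.8.
Bidding $720.2: you win and pay $88.6. Payoff $194.4 − $88.6 = $105.8.
Difference = $105.8 − $105.8 = $0; both bids lead to the same outcome because the competing bid is below both your value and your alternative bid.
In a second-price auction your bid sets only whether you win, not what you pay, so bidding your true value is weakly dominant.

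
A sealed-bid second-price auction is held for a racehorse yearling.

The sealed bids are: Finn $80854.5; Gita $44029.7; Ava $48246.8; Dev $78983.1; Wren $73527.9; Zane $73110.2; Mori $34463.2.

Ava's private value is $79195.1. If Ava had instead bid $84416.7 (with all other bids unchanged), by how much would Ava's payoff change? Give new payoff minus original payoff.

−$1659.4

The highest bid among the other bidders is $80854.5; Ava's bid doesn't change that.
Original bid $48246.8: Ava is not highest (top rival bid is $80854.5); payoff $0.
Alternative bid $84416.7: Ava is highest, pays the top rival bid $80854.5; payoff $79195.1 − $80854.5 = −$1659.4.
Change in payoff = −$1659.4 − ($0) = −$1659.4.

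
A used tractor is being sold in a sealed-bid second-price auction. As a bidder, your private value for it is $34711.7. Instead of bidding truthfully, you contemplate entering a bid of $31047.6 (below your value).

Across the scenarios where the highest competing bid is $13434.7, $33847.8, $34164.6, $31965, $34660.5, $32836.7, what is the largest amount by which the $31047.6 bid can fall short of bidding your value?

$2746.7

$13434.7: same outcome either way → loss $0.
$33847.8: truthful gives $863.9, deviation gives $0 → loss $863.9.
$34164.6: truthful gives $547.1, deviation gives $0 → loss $547.1.
$31965: truthful gives $2746.7, deviation gives $0 → loss $2746.7.
$34660.5: truthful gives $51.2, deviation gives $0 → loss $51.2.
$32836.7: truthful gives $1875, deviation gives $0 → loss $1875.
Maximum loss: $2746.7.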